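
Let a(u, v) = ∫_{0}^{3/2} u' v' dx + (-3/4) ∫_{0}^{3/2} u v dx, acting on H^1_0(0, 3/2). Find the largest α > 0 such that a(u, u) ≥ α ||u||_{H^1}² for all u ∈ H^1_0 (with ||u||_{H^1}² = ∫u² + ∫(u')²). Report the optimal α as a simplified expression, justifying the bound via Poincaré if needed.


α = (-27 + 16*π^2)/(4*(9 + 4*π^2))

Coercivity of a(·,·) on H^1_0(0, 3/2) means a(u, u) ≥ α ||u||_{H^1}² for every u ∈ H^1_0.
The interval has length L = 3/2, and Poincaré/coercivity depend only on L. Here a(u, u) = ∫(u')² + (-3/4)·∫u².
Here c = -3/4 < 0 with |c| < (π/L)² = 4*π^2/9, so coercivity still holds. The condition a(u,u) ≥ α||u||_{H^1}² reads (1−α)∫(u')² ≥ (α−c)∫u². Any admissible α is ≤ 1 (rapidly oscillating u have ∫u²/∫(u')² → 0), and α = 1 would force 0 ≥ (1−c)∫u², impossible since c < 1; so 1−α > 0. By the sharp Poincaré inequality on H^1_0 of an interval of length L, ∫(u')² ≥ (π/L)²∫u² with equality for the first sine mode sin(π(x−x₀)/L) (x₀ the left endpoint), so the inequality holds for all u iff (1−α)(π/L)² ≥ α − c, i.e. α ≤ ((π/L)² + c)/((π/L)² + 1) = (1 + c(L/π)²)/(1 + (L/π)²). (Direct route, valid since c ≤ 0: Poincaré gives c∫u² ≥ c(L/π)²∫(u')², so a(u,u) ≥ (1 + c(L/π)²)∫(u')², while ||u||_{H^1}² ≤ (1 + (L/π)²)∫(u')²; dividing yields the same α.) With (π/L)² = 4*π^2/9 and c = -3/4, the largest admissible constant is α = ((π/L)² + c)/((π/L)² + 1).
Simplifying, α = (-27 + 16*π^2)/(4*(9 + 4*π^2)).


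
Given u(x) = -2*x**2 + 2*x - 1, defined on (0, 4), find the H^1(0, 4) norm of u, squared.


||u||_{H^1}^2 = 3396/5

The H^1 norm (squared) on an interval (0, L) is
  ||u||_{H^1}^2 = ∫_0^L u(x)^2 dx + ∫_0^L u'(x)^2 dx.
Compute u'(x) = 2 - 4*x.
Then u(x)^2 = 4*x**4 - 8*x**3 + 8*x**2 - 4*x + 1 and u'(x)^2 = 16*x**2 - 16*x + 4.
Integrate each monomial from 0 to 4 using ∫_0^4 c·x^n dx = c·4^(n+1)/(n+1):
  ∫_0^4 u(x)^2 dx = ∫_0^4 (4*x^4 - 8*x^3 + 8*x^2 - 4*x + 1) dx. Term by term:
    ∫_0^4 4*x^4 dx = 4096/5;  ∫_0^4 -8*x^3 dx = -512;  ∫_0^4 8*x^2 dx = 512/3;
    ∫_0^4 -4*x dx = -32;  ∫_0^4 1 dx = 4.
  Sum: 4096/5 − 512 + 512/3 − 32 + 4 = 6748/15.
  ∫_0^4 u'(x)^2 dx = ∫_0^4 (16*x^2 - 16*x + 4) dx. Term by term:
    ∫_0^4 16*x^2 dx = 1024/3;  ∫_0^4 -16*x dx = -128;  ∫_0^4 4 dx = 16.
  Sum: 1024/3 − 128 + 16 = 688/3.
Adding: ||u||_{H^1}^2 = 6748/15 + 688/3 = 3396/5.


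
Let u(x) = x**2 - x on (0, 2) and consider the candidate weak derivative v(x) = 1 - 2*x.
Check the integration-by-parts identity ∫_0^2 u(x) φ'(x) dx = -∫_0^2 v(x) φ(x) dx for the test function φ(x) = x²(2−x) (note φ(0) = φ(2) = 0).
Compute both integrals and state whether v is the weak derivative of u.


LHS = -28/15, RHS = 28/15. No, v is not the weak derivative of u.

u(x) = x**2 - x, classical derivative u'(x) = 2*x - 1.
φ(x) = x²(2−x), so φ'(x) = x*(4 - 3*x).
Note φ(0) = φ(2) = 0, so the boundary term u·φ vanishes.
LHS = ∫_0^2 u(x) φ'(x) dx = ∫_0^2 (-3*x^4 + 7*x^3 - 4*x^2) dx. Term by term:
  ∫_0^2 -3*x^4 dx = -96/5;  ∫_0^2 7*x^3 dx = 28;  ∫_0^2 -4*x^2 dx = -32/3.
Sum: -96/5 + 28 − 32/3 = -28/15.
So LHS = -28/15.
∫_0^2 v(x) φ(x) dx = ∫_0^2 (2*x^4 - 5*x^3 + 2*x^2) dx. Term by term:
  ∫_0^2 2*x^4 dx = 64/5;  ∫_0^2 -5*x^3 dx = -20;  ∫_0^2 2*x^2 dx = 16/3.
Sum: 64/5 − 20 + 16/3 = -28/15.
So RHS = -∫_0^2 v(x) φ(x) dx = 28/15.
LHS − RHS = -56/15 ≠ 0, so the identity fails.
(For a valid weak derivative the identity must hold for EVERY test function, in particular this one. The failure shows v is NOT the weak derivative of u.)
Correct weak derivative would be u'(x) = 2*x - 1.


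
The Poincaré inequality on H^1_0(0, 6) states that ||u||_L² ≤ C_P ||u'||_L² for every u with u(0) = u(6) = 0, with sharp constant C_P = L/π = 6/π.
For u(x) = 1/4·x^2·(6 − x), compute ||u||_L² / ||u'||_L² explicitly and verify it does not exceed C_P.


||u||_L² / ||u'||_L² = 3*sqrt(14)/7 < C_P = 6/π.

u(x) = 1/4·x^2·(6 − x), so u'(x) = 3*x*(4 - x)/4.
u(x) = 1/4·x^2·(6 − x) vanishes at x = 0 and x = 6, so u ∈ H^1_0(0, 6). Differentiate via the product rule and integrate the resulting polynomials term by term.
  ∫_0^6 u² dx = ∫_0^6 (x^6/16 - 3*x^5/4 + 9*x^4/4) dx. Term by term:
    ∫_0^6 x^6/16 dx = 17496/7;  ∫_0^6 -3*x^5/4 dx = -5832;  ∫_0^6 9*x^4/4 dx = 17496/5.
  Sum: 17496/7 − 5832 + 17496/5 = 5832/35.
  ∫_0^6 (u')² dx = ∫_0^6 (9*x^4/16 - 9*x^3/2 + 9*x^2) dx. Term by term:
    ∫_0^6 9*x^4/16 dx = 4374/5;  ∫_0^6 -9*x^3/2 dx = -1458;  ∫_0^6 9*x^2 dx = 648.
  Sum: 4374/5 − 1458 + 648 = 324/5.
∫_0^6 u² dx = 5832/35, so ||u||_L² = 54*sqrt(70)/35.
∫_0^6 (u')² dx = 324/5, so ||u'||_L² = 18*sqrt(5)/5.
Ratio ||u||_L² / ||u'||_L² = 3*sqrt(14)/7.
Sharp Poincaré constant on H^1_0(0, 6) is C_P = L/π = 6/π, achieved by sin(π/6·x).
A polynomial bump cannot attain the sharp Poincaré constant (only the first sine eigenfunction does), so the ratio is strictly less than C_P, consistent with ||u||_L² ≤ C_P ||u'||_L².


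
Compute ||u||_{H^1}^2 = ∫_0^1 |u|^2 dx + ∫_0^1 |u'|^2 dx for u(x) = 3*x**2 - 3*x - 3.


||u||_{H^1}^2 = 153/10

The H^1 norm (squared) on an interval (0, L) is
  ||u||_{H^1}^2 = ∫_0^L u(x)^2 dx + ∫_0^L u'(x)^2 dx.
Compute u'(x) = 6*x - 3.
Then u(x)^2 = 9*x**4 - 18*x**3 - 9*x**2 + 18*x + 9 and u'(x)^2 = 36*x**2 - 36*x + 9.
Integrate each monomial from 0 to 1 using ∫_0^1 c·x^n dx = c·1^(n+1)/(n+1):
  ∫_0^1 u(x)^2 dx = ∫_0^1 (9*x^4 - 18*x^3 - 9*x^2 + 18*x + 9) dx. Term by term:
    ∫_0^1 9*x^4 dx = 9/5;  ∫_0^1 -18*x^3 dx = -9/2;  ∫_0^1 -9*x^2 dx = -3;
    ∫_0^1 18*x dx = 9;  ∫_0^1 9 dx = 9.
  Sum: 9/5 − 9/2 − 3 + 9 + 9 = 123/10.
  ∫_0^1 u'(x)^2 dx = ∫_0^1 (36*x^2 - 36*x + 9) dx. Term by term:
    ∫_0^1 36*x^2 dx = 12;  ∫_0^1 -36*x dx = -18;  ∫_0^1 9 dx = 9.
  Sum: 12 − 18 + 9 = 3.
Adding: ||u||_{H^1}^2 = 123/10 + 3 = 153/10.


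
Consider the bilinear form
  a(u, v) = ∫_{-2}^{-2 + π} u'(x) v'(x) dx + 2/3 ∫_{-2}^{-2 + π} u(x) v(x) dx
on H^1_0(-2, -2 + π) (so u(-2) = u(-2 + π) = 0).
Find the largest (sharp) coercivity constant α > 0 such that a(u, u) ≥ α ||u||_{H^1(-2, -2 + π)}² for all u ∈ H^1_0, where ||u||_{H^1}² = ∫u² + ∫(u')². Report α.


α = 5/6

Coercivity of a(·,·) on H^1_0(-2, -2 + π) means a(u, u) ≥ α ||u||_{H^1}² for every u ∈ H^1_0.
The interval has length L = π, and Poincaré/coercivity depend only on L. Here a(u, u) = ∫(u')² + (2/3)·∫u².
Here 0 < c = 2/3 < 1. The condition a(u,u) ≥ α||u||_{H^1}² reads (1−α)∫(u')² ≥ (α−c)∫u². Any admissible α is ≤ 1 (rapidly oscillating u have ∫u²/∫(u')² → 0), and α = 1 would force 0 ≥ (1−c)∫u², impossible since c < 1; so 1−α > 0. By the sharp Poincaré inequality on H^1_0 of an interval of length L, ∫(u')² ≥ (π/L)²∫u² with equality for the first sine mode sin(π(x−x₀)/L) (x₀ the left endpoint), so the inequality holds for all u iff (1−α)(π/L)² ≥ α − c, i.e. α ≤ ((π/L)² + c)/((π/L)² + 1) = (1 + c(L/π)²)/(1 + (L/π)²). With (π/L)² = 1 and c = 2/3, the largest admissible constant is α = ((π/L)² + c)/((π/L)² + 1).
Simplifying, α = 5/6.


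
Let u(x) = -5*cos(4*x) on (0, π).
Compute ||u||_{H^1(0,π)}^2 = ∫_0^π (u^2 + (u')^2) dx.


||u||_{H^1(0,π)}^2 = 425*π/2

u'(x) = 20*sin(4*x).
Expand u² and (u')² and integrate term by term on (0, π), using: for integers n ≥ 1, ∫_0^π sin²(nx) dx = ∫_0^π cos²(nx) dx = π/2; for n ≠ n', ∫_0^π sin(nx)sin(n'x) dx = ∫_0^π cos(nx)cos(n'x) dx = 0; and by product-to-sum, ∫_0^π sin(nx)cos(n'x) dx = ½∫_0^π [sin((n+n')x) + sin((n−n')x)] dx, which is 0 when n+n' is even and 2n/(n²−n'²) when n+n' is odd (it need not vanish on (0, π)).
  u² squared terms: (-5)²·∫cos(4x)² dx = 25·π/2 = 25*π/2.
  So ∫_0^π u² dx = 25*π/2.
  (u')² squared terms: (20)²·∫sin(4x)² dx = 400·π/2 = 200*π.
  So ∫_0^π (u')² dx = 200*π.
||u||_{H^1}^2 = (25*π/2) + (200*π) = 425*π/2.


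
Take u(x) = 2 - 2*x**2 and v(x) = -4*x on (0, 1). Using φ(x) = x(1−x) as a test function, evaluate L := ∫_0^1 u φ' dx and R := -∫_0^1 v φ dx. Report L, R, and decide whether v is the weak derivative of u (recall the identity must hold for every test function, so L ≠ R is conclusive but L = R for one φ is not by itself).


LHS = 1/3, RHS = 1/3. Yes, v = u' weakly.

u(x) = 2 - 2*x**2, classical derivative u'(x) = -4*x.
φ(x) = x(1−x), so φ'(x) = 1 - 2*x.
Note φ(0) = φ(1) = 0, so the boundary term u·φ vanishes.
LHS = ∫_0^1 u(x) φ'(x) dx = ∫_0^1 (4*x^3 - 2*x^2 - 4*x + 2) dx. Term by term:
  ∫_0^1 4*x^3 dx = 1;  ∫_0^1 -2*x^2 dx = -2/3;  ∫_0^1 -4*x dx = -2;
  ∫_0^1 2 dx = 2.
Sum: 1 − 2/3 − 2 + 2 = 1/3.
So LHS = 1/3.
∫_0^1 v(x) φ(x) dx = ∫_0^1 (4*x^3 - 4*x^2) dx. Term by term:
  ∫_0^1 4*x^3 dx = 1;  ∫_0^1 -4*x^2 dx = -4/3.
Sum: 1 − 4/3 = -1/3.
So RHS = -∫_0^1 v(x) φ(x) dx = 1/3.
LHS = RHS, so the identity holds for this test φ.
Moreover u is smooth here and v(x) = u'(x) = -4*x pointwise, so the identity holds for every test function. Hence v is the weak derivative of u.


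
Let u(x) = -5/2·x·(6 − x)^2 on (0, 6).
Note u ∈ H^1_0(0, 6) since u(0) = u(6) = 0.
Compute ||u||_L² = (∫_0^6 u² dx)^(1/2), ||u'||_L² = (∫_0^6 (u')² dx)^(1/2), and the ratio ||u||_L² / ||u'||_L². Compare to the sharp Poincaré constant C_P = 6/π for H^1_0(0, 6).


||u||_L² / ||u'||_L² = 3*sqrt(14)/7 < C_P = 6/π.

u(x) = -5/2·x·(6 − x)^2, so u'(x) = 15*(2 - x)*(x/2 - 3).
u(x) = -5/2·x·(6 − x)^2 vanishes at x = 0 and x = 6, so u ∈ H^1_0(0, 6). Differentiate via the product rule and integrate the resulting polynomials term by term.
  ∫_0^6 u² dx = ∫_0^6 (25*x^6/4 - 150*x^5 + 1350*x^4 - 5400*x^3 + 8100*x^2) dx. Term by term:
    ∫_0^6 25*x^6/4 dx = 1749600/7;  ∫_0^6 -150*x^5 dx = -1166400;  ∫_0^6 1350*x^4 dx = 2099520;
    ∫_0^6 -5400*x^3 dx = -1749600;  ∫_0^6 8100*x^2 dx = 583200.
  Sum: 1749600/7 − 1166400 + 2099520 − 1749600 + 583200 = 116640/7.
  ∫_0^6 (u')² dx = ∫_0^6 (225*x^4/4 - 900*x^3 + 4950*x^2 - 10800*x + 8100) dx. Term by term:
    ∫_0^6 225*x^4/4 dx = 87480;  ∫_0^6 -900*x^3 dx = -291600;  ∫_0^6 4950*x^2 dx = 356400;
    ∫_0^6 -10800*x dx = -194400;  ∫_0^6 8100 dx = 48600.
  Sum: 87480 − 291600 + 356400 − 194400 + 48600 = 6480.
∫_0^6 u² dx = 116640/7, so ||u||_L² = 108*sqrt(70)/7.
∫_0^6 (u')² dx = 6480, so ||u'||_L² = 36*sqrt(5).
Ratio ||u||_L² / ||u'||_L² = 3*sqrt(14)/7.
Sharp Poincaré constant on H^1_0(0, 6) is C_P = L/π = 6/π, achieved by sin(π/6·x).
A polynomial bump cannot attain the sharp Poincaré constant (only the first sine eigenfunction does), so the ratio is strictly less than C_P, consistent with ||u||_L² ≤ C_P ||u'||_L².


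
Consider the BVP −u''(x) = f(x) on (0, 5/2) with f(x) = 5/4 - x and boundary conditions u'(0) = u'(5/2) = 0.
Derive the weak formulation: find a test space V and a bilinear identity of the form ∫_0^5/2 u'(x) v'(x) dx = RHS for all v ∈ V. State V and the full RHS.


V = H^1(0, 5/2) (no boundary constraint on v; u is determined up to an additive constant); weak form: ∫_0^5/2 u'v' dx = ∫_0^5/2 (5/4 - x) v dx for all v ∈ V.

Multiply both sides by a test function v and integrate from 0 to 5/2:
  ∫_0^5/2 −u''(x) v(x) dx = ∫_0^5/2 f(x) v(x) dx.
Integrate the LHS by parts once:
  ∫_0^5/2 −u'' v dx = −[u'(x) v(x)]_0^5/2 + ∫_0^5/2 u'(x) v'(x) dx.
Thus ∫_0^5/2 u'(x) v'(x) dx = ∫_0^5/2 f(x) v(x) dx + [u'(x) v(x)]_0^5/2.
Choose V so that boundary terms are either known or forced to vanish.
u has homogeneous Neumann: u'(0) = u'(5/2) = 0. So [u' v]_0^5/2 = 0·v(5/2) − 0·v(0) = 0 for any v; take V = H^1(0, 5/2).
Weak formulation: find u (satisfying any essential BC) such that ∫_0^5/2 u'(x) v'(x) dx = ∫_0^5/2 f v dx for all v ∈ V (homogeneous Neumann, so boundary terms vanish).
Substituting f(x) = 5/4 - x, the right-hand side is ∫_0^5/2 (5/4 - x) v dx.
Compatibility check (pure Neumann): taking v ≡ 1 ∈ V gives 0 = ∫_0^5/2 f dx + (0) − (0), i.e. ∫_0^5/2 f dx must equal u'(0) − u'(5/2) = 0. Indeed ∫_0^5/2 (5/4 - x) dx = 0, so the data are compatible. The solution is then unique only up to an additive constant (fix it e.g. by requiring ∫_0^5/2 u dx = 0).


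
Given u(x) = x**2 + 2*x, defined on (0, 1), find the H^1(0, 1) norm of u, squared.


||u||_{H^1}^2 = 178/15

The H^1 norm (squared) on an interval (0, L) is
  ||u||_{H^1}^2 = ∫_0^L u(x)^2 dx + ∫_0^L u'(x)^2 dx.
Compute u'(x) = 2*x + 2.
Then u(x)^2 = x**4 + 4*x**3 + 4*x**2 and u'(x)^2 = 4*x**2 + 8*x + 4.
Integrate each monomial from 0 to 1 using ∫_0^1 c·x^n dx = c·1^(n+1)/(n+1):
  ∫_0^1 u(x)^2 dx = ∫_0^1 (x^4 + 4*x^3 + 4*x^2) dx. Term by term:
    ∫_0^1 x^4 dx = 1/5;  ∫_0^1 4*x^3 dx = 1;  ∫_0^1 4*x^2 dx = 4/3.
  Sum: 1/5 + 1 + 4/3 = 38/15.
  ∫_0^1 u'(x)^2 dx = ∫_0^1 (4*x^2 + 8*x + 4) dx. Term by term:
    ∫_0^1 4*x^2 dx = 4/3;  ∫_0^1 8*x dx = 4;  ∫_0^1 4 dx = 4.
  Sum: 4/3 + 4 + 4 = 28/3.
Adding: ||u||_{H^1}^2 = 38/15 + 28/3 = 178/15.


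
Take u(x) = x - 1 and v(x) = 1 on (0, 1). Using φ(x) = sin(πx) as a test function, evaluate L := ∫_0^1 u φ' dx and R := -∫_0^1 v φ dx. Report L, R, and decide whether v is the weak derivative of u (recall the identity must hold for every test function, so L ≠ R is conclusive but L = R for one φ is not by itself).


LHS = -2/π, RHS = -2/π. Yes, v = u' weakly.

u(x) = x - 1, classical derivative u'(x) = 1.
φ(x) = sin(πx), so φ'(x) = π*cos(π*x).
Note φ(0) = φ(1) = 0, so the boundary term u·φ vanishes.
LHS = ∫_0^1 u(x) φ'(x) dx = ∫_0^1 (π*x*cos(π*x) - π*cos(π*x)) dx. Term by term:
  ∫_0^1 -π*cos(π*x) dx = 0;  ∫_0^1 π*x*cos(π*x) dx = -2/π.
Sum: 0 − 2/π = -2/π.
So LHS = -2/π.
∫_0^1 v(x) φ(x) dx = ∫_0^1 (sin(π*x)) dx. Term by term:
  ∫_0^1 sin(π*x) dx = 2/π.
So RHS = -∫_0^1 v(x) φ(x) dx = -2/π.
LHS = RHS, so the identity holds for this test φ.
Moreover u is smooth here and v(x) = u'(x) = 1 pointwise, so the identity holds for every test function. Hence v is the weak derivative of u.


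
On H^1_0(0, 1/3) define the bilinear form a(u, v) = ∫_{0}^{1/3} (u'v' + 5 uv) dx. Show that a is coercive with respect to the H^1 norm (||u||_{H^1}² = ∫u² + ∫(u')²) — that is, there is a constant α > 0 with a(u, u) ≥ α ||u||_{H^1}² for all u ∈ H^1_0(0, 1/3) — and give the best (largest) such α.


α = 1

Coercivity of a(·,·) on H^1_0(0, 1/3) means a(u, u) ≥ α ||u||_{H^1}² for every u ∈ H^1_0.
The interval has length L = 1/3, and Poincaré/coercivity depend only on L. Here a(u, u) = ∫(u')² + (5)·∫u².
Here c = 5 ≥ 1, so a(u,u) = ∫(u')² + c∫u² ≥ ∫(u')² + ∫u² = ||u||_{H^1}², i.e. α = 1 works. No larger α is possible: a(u,u) ≥ α||u||_{H^1}² means (1−α)∫(u')² ≥ (α−c)∫u², and for the modes u_n = sin(nπ(x−x₀)/L) (x₀ the left endpoint) one has ∫u_n²/∫(u_n')² = (L/(nπ))² → 0, so a(u_n,u_n)/||u_n||_{H^1}² → 1. Hence the optimal constant is α = 1.
Therefore α = 1.


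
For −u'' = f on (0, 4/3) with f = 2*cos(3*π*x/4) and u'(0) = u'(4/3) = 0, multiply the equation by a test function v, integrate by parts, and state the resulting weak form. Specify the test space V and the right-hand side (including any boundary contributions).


V = H^1(0, 4/3) (no boundary constraint on v; u is determined up to an additive constant); weak form: ∫_0^4/3 u'v' dx = ∫_0^4/3 (2*cos(3*π*x/4)) v dx for all v ∈ V.

Multiply both sides by a test function v and integrate from 0 to 4/3:
  ∫_0^4/3 −u''(x) v(x) dx = ∫_0^4/3 f(x) v(x) dx.
Integrate the LHS by parts once:
  ∫_0^4/3 −u'' v dx = −[u'(x) v(x)]_0^4/3 + ∫_0^4/3 u'(x) v'(x) dx.
Thus ∫_0^4/3 u'(x) v'(x) dx = ∫_0^4/3 f(x) v(x) dx + [u'(x) v(x)]_0^4/3.
Choose V so that boundary terms are either known or forced to vanish.
u has homogeneous Neumann: u'(0) = u'(4/3) = 0. So [u' v]_0^4/3 = 0·v(4/3) − 0·v(0) = 0 for any v; take V = H^1(0, 4/3).
Weak formulation: find u (satisfying any essential BC) such that ∫_0^4/3 u'(x) v'(x) dx = ∫_0^4/3 f v dx for all v ∈ V (homogeneous Neumann, so boundary terms vanish).
Substituting f(x) = 2*cos(3*π*x/4), the right-hand side is ∫_0^4/3 (2*cos(3*π*x/4)) v dx.
Compatibility check (pure Neumann): taking v ≡ 1 ∈ V gives 0 = ∫_0^4/3 f dx + (0) − (0), i.e. ∫_0^4/3 f dx must equal u'(0) − u'(4/3) = 0. Indeed ∫_0^4/3 (2*cos(3*π*x/4)) dx = 0, so the data are compatible. The solution is then unique only up to an additive constant (fix it e.g. by requiring ∫_0^4/3 u dx = 0).


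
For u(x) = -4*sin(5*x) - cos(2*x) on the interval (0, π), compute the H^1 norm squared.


||u||_{H^1(0,π)}^2 = 400/21 + 421*π/2

u'(x) = 2*sin(2*x) - 20*cos(5*x).
Expand u² and (u')² and integrate term by term on (0, π), using: for integers n ≥ 1, ∫_0^π sin²(nx) dx = ∫_0^π cos²(nx) dx = π/2; for n ≠ n', ∫_0^π sin(nx)sin(n'x) dx = ∫_0^π cos(nx)cos(n'x) dx = 0; and by product-to-sum, ∫_0^π sin(nx)cos(n'x) dx = ½∫_0^π [sin((n+n')x) + sin((n−n')x)] dx, which is 0 when n+n' is even and 2n/(n²−n'²) when n+n' is odd (it need not vanish on (0, π)).
  u² squared terms: (-1)²·∫cos(2x)² dx = 1·π/2 = π/2;  (-4)²·∫sin(5x)² dx = 16·π/2 = 8*π.
  u² cross terms: 2·(-1)·(-4)·∫cos(2x)·sin(5x) dx = 8·(10/21) = 80/21.
  So ∫_0^π u² dx = π/2 + 8*π + 80/21 = 80/21 + 17*π/2.
  (u')² squared terms: (-20)²·∫cos(5x)² dx = 400·π/2 = 200*π;  (2)²·∫sin(2x)² dx = 4·π/2 = 2*π.
  (u')² cross terms: 2·(-20)·(2)·∫cos(5x)·sin(2x) dx = -80·(-4/21) = 320/21.
  So ∫_0^π (u')² dx = 200*π + 2*π + 320/21 = 320/21 + 202*π.
||u||_{H^1}^2 = (80/21 + 17*π/2) + (320/21 + 202*π) = 400/21 + 421*π/2.


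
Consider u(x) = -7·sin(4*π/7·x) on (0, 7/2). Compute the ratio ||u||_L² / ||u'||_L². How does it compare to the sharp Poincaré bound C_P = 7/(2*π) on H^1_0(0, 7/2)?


||u||_L² / ||u'||_L² = 7/(4*π) < C_P = 7/(2*π).

u(x) = -7·sin(4*π/7·x), so u'(x) = -4*π*cos(4*π*x/7).
Writing u(x) = A·sin(kπx/L) with A = -7 and k = 2, use ∫_0^L sin²(kπx/L) dx = L/2 and ∫_0^L cos²(kπx/L) dx = L/2.
u² = 49·sin²(4*π/7·x) and (u')² = 16*π^2·cos²(4*π/7·x), and each of sin², cos² integrates to L/2 = 7/4 over (0, 7/2).
∫_0^7/2 u² dx = 343/4, so ||u||_L² = 7*sqrt(7)/2.
∫_0^7/2 (u')² dx = 28*π^2, so ||u'||_L² = 2*sqrt(7)*π.
Ratio ||u||_L² / ||u'||_L² = 7/(4*π).
Sharp Poincaré constant on H^1_0(0, 7/2) is C_P = L/π = 7/(2*π), achieved by sin(2*π/7·x).
This is the k = 2 harmonic; the ratio L/(kπ) is strictly less than C_P = L/π, consistent with the sharp inequality ||u||_L² ≤ C_P ||u'||_L².


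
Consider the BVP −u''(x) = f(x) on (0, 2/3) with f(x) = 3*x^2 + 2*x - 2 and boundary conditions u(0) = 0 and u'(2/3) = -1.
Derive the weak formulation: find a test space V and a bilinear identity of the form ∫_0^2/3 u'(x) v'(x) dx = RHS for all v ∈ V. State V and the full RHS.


V = {v ∈ H^1(0, 2/3) : v(0) = 0} (test functions vanish at x = 0 where u is specified); weak form: ∫_0^2/3 u'v' dx = ∫_0^2/3 (3*x^2 + 2*x - 2) v dx − v(2/3) for all v ∈ V.

Multiply both sides by a test function v and integrate from 0 to 2/3:
  ∫_0^2/3 −u''(x) v(x) dx = ∫_0^2/3 f(x) v(x) dx.
Integrate the LHS by parts once:
  ∫_0^2/3 −u'' v dx = −[u'(x) v(x)]_0^2/3 + ∫_0^2/3 u'(x) v'(x) dx.
Thus ∫_0^2/3 u'(x) v'(x) dx = ∫_0^2/3 f(x) v(x) dx + [u'(x) v(x)]_0^2/3.
Choose V so that boundary terms are either known or forced to vanish.
Mixed BC: u(0) = 0 (Dirichlet) and u'(2/3) = -1 (Neumann). Define V = {v ∈ H^1(0, 2/3) : v(0) = 0}. Then [u' v]_0^2/3 = u'(2/3)·v(2/3) − u'(0)·0 = − v(2/3).
Weak formulation: find u (satisfying any essential BC) such that ∫_0^2/3 u'(x) v'(x) dx = ∫_0^2/3 f v dx − v(2/3) for all v ∈ V (Dirichlet at 0 absorbed into V; Neumann datum at x = 2/3 contributes the boundary term).
Substituting f(x) = 3*x^2 + 2*x - 2, the right-hand side is ∫_0^2/3 (3*x^2 + 2*x - 2) v dx − v(2/3).


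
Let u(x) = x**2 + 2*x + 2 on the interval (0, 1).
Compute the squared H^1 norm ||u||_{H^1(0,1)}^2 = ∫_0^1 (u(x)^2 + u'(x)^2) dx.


||u||_{H^1}^2 = 106/5

The H^1 norm (squared) on an interval (0, L) is
  ||u||_{H^1}^2 = ∫_0^L u(x)^2 dx + ∫_0^L u'(x)^2 dx.
Compute u'(x) = 2*x + 2.
Then u(x)^2 = x**4 + 4*x**3 + 8*x**2 + 8*x + 4 and u'(x)^2 = 4*x**2 + 8*x + 4.
Integrate each monomial from 0 to 1 using ∫_0^1 c·x^n dx = c·1^(n+1)/(n+1):
  ∫_0^1 u(x)^2 dx = ∫_0^1 (x^4 + 4*x^3 + 8*x^2 + 8*x + 4) dx. Term by term:
    ∫_0^1 x^4 dx = 1/5;  ∫_0^1 4*x^3 dx = 1;  ∫_0^1 8*x^2 dx = 8/3;
    ∫_0^1 8*x dx = 4;  ∫_0^1 4 dx = 4.
  Sum: 1/5 + 1 + 8/3 + 4 + 4 = 178/15.
  ∫_0^1 u'(x)^2 dx = ∫_0^1 (4*x^2 + 8*x + 4) dx. Term by term:
    ∫_0^1 4*x^2 dx = 4/3;  ∫_0^1 8*x dx = 4;  ∫_0^1 4 dx = 4.
  Sum: 4/3 + 4 + 4 = 28/3.
Adding: ||u||_{H^1}^2 = 178/15 + 28/3 = 106/5.


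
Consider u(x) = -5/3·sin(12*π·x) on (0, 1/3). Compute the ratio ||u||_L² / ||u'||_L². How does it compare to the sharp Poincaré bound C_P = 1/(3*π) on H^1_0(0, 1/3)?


||u||_L² / ||u'||_L² = 1/(12*π) < C_P = 1/(3*π).

u(x) = -5/3·sin(12*π·x), so u'(x) = -20*π*cos(12*π*x).
Writing u(x) = A·sin(kπx/L) with A = -5/3 and k = 4, use ∫_0^L sin²(kπx/L) dx = L/2 and ∫_0^L cos²(kπx/L) dx = L/2.
u² = 25/9·sin²(12*π·x) and (u')² = 400*π^2·cos²(12*π·x), and each of sin², cos² integrates to L/2 = 1/6 over (0, 1/3).
∫_0^1/3 u² dx = 25/54, so ||u||_L² = 5*sqrt(6)/18.
∫_0^1/3 (u')² dx = 200*π^2/3, so ||u'||_L² = 10*sqrt(6)*π/3.
Ratio ||u||_L² / ||u'||_L² = 1/(12*π).
Sharp Poincaré constant on H^1_0(0, 1/3) is C_P = L/π = 1/(3*π), achieved by sin(3*π·x).
This is the k = 4 harmonic; the ratio L/(kπ) is strictly less than C_P = L/π, consistent with the sharp inequality ||u||_L² ≤ C_P ||u'||_L².


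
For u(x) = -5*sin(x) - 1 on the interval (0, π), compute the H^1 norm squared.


||u||_{H^1(0,π)}^2 = 20 + 26*π

u'(x) = -5*cos(x).
Expand u² and (u')² and integrate term by term on (0, π), using: for integers n ≥ 1, ∫_0^π sin²(nx) dx = ∫_0^π cos²(nx) dx = π/2; for n ≠ n', ∫_0^π sin(nx)sin(n'x) dx = ∫_0^π cos(nx)cos(n'x) dx = 0; and by product-to-sum, ∫_0^π sin(nx)cos(n'x) dx = ½∫_0^π [sin((n+n')x) + sin((n−n')x)] dx, which is 0 when n+n' is even and 2n/(n²−n'²) when n+n' is odd (it need not vanish on (0, π)). For the constant mode: ∫_0^π 1 dx = π, ∫_0^π cos(nx) dx = 0, ∫_0^π sin(nx) dx = (1−(−1)^n)/n.
  u² squared terms: (-1)²·∫1 dx = 1·π = π;  (-5)²·∫sin(x)² dx = 25·π/2 = 25*π/2.
  u² cross terms: 2·(-1)·(-5)·∫1·sin(x) dx = 10·(2) = 20.
  So ∫_0^π u² dx = π + 25*π/2 + 20 = 20 + 27*π/2.
  (u')² squared terms: (-5)²·∫cos(x)² dx = 25·π/2 = 25*π/2.
  So ∫_0^π (u')² dx = 25*π/2.
||u||_{H^1}^2 = (20 + 27*π/2) + (25*π/2) = 20 + 26*π.


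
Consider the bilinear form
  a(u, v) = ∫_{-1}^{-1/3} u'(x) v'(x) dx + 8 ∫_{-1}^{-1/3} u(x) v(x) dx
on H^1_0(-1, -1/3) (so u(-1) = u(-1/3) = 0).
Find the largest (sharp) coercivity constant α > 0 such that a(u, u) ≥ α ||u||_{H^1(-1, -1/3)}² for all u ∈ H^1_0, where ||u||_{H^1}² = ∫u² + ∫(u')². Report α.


α = 1

Coercivity of a(·,·) on H^1_0(-1, -1/3) means a(u, u) ≥ α ||u||_{H^1}² for every u ∈ H^1_0.
The interval has length L = 2/3, and Poincaré/coercivity depend only on L. Here a(u, u) = ∫(u')² + (8)·∫u².
Here c = 8 ≥ 1, so a(u,u) = ∫(u')² + c∫u² ≥ ∫(u')² + ∫u² = ||u||_{H^1}², i.e. α = 1 works. No larger α is possible: a(u,u) ≥ α||u||_{H^1}² means (1−α)∫(u')² ≥ (α−c)∫u², and for the modes u_n = sin(nπ(x−x₀)/L) (x₀ the left endpoint) one has ∫u_n²/∫(u_n')² = (L/(nπ))² → 0, so a(u_n,u_n)/||u_n||_{H^1}² → 1. Hence the optimal constant is α = 1.
Therefore α = 1.


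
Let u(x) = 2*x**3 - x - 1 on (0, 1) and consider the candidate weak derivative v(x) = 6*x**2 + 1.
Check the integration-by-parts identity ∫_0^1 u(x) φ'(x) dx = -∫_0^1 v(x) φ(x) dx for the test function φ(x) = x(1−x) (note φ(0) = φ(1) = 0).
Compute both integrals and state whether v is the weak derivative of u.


LHS = -2/15, RHS = -7/15. No, v is not the weak derivative of u.

u(x) = 2*x**3 - x - 1, classical derivative u'(x) = 6*x**2 - 1.
φ(x) = x(1−x), so φ'(x) = 1 - 2*x.
Note φ(0) = φ(1) = 0, so the boundary term u·φ vanishes.
LHS = ∫_0^1 u(x) φ'(x) dx = ∫_0^1 (-4*x^4 + 2*x^3 + 2*x^2 + x - 1) dx. Term by term:
  ∫_0^1 -4*x^4 dx = -4/5;  ∫_0^1 2*x^3 dx = 1/2;  ∫_0^1 2*x^2 dx = 2/3;
  ∫_0^1 x dx = 1/2;  ∫_0^1 -1 dx = -1.
Sum: -4/5 + 1/2 + 2/3 + 1/2 − 1 = -2/15.
So LHS = -2/15.
∫_0^1 v(x) φ(x) dx = ∫_0^1 (-6*x^4 + 6*x^3 - x^2 + x) dx. Term by term:
  ∫_0^1 -6*x^4 dx = -6/5;  ∫_0^1 6*x^3 dx = 3/2;  ∫_0^1 -x^2 dx = -1/3;
  ∫_0^1 x dx = 1/2.
Sum: -6/5 + 3/2 − 1/3 + 1/2 = 7/15.
So RHS = -∫_0^1 v(x) φ(x) dx = -7/15.
LHS − RHS = 1/3 ≠ 0, so the identity fails.
(For a valid weak derivative the identity must hold for EVERY test function, in particular this one. The failure shows v is NOT the weak derivative of u.)
Correct weak derivative would be u'(x) = 6*x**2 - 1.


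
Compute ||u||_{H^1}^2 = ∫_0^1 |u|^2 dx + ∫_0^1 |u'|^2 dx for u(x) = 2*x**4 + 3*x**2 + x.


||u||_{H^1}^2 = 7283/126

The H^1 norm (squared) on an interval (0, L) is
  ||u||_{H^1}^2 = ∫_0^L u(x)^2 dx + ∫_0^L u'(x)^2 dx.
Compute u'(x) = 8*x**3 + 6*x + 1.
Then u(x)^2 = 4*x**8 + 12*x**6 + 4*x**5 + 9*x**4 + 6*x**3 + x**2 and u'(x)^2 = 64*x**6 + 96*x**4 + 16*x**3 + 36*x**2 + 12*x + 1.
Integrate each monomial from 0 to 1 using ∫_0^1 c·x^n dx = c·1^(n+1)/(n+1):
  ∫_0^1 u(x)^2 dx = ∫_0^1 (4*x^8 + 12*x^6 + 4*x^5 + 9*x^4 + 6*x^3 + x^2) dx. Term by term:
    ∫_0^1 4*x^8 dx = 4/9;  ∫_0^1 12*x^6 dx = 12/7;  ∫_0^1 4*x^5 dx = 2/3;
    ∫_0^1 9*x^4 dx = 9/5;  ∫_0^1 6*x^3 dx = 3/2;  ∫_0^1 x^2 dx = 1/3.
  Sum: 4/9 + 12/7 + 2/3 + 9/5 + 3/2 + 1/3 = 4069/630.
  ∫_0^1 u'(x)^2 dx = ∫_0^1 (64*x^6 + 96*x^4 + 16*x^3 + 36*x^2 + 12*x + 1) dx. Term by term:
    ∫_0^1 64*x^6 dx = 64/7;  ∫_0^1 96*x^4 dx = 96/5;  ∫_0^1 16*x^3 dx = 4;
    ∫_0^1 36*x^2 dx = 12;  ∫_0^1 12*x dx = 6;  ∫_0^1 1 dx = 1.
  Sum: 64/7 + 96/5 + 4 + 12 + 6 + 1 = 1797/35.
Adding: ||u||_{H^1}^2 = 4069/630 + 1797/35 = 7283/126.


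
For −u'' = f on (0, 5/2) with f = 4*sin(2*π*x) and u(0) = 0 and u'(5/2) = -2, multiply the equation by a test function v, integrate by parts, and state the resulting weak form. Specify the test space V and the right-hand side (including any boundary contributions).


V = {v ∈ H^1(0, 5/2) : v(0) = 0} (test functions vanish at x = 0 where u is specified); weak form: ∫_0^5/2 u'v' dx = ∫_0^5/2 (4*sin(2*π*x)) v dx − 2·v(5/2) for all v ∈ V.

Multiply both sides by a test function v and integrate from 0 to 5/2:
  ∫_0^5/2 −u''(x) v(x) dx = ∫_0^5/2 f(x) v(x) dx.
Integrate the LHS by parts once:
  ∫_0^5/2 −u'' v dx = −[u'(x) v(x)]_0^5/2 + ∫_0^5/2 u'(x) v'(x) dx.
Thus ∫_0^5/2 u'(x) v'(x) dx = ∫_0^5/2 f(x) v(x) dx + [u'(x) v(x)]_0^5/2.
Choose V so that boundary terms are either known or forced to vanish.
Mixed BC: u(0) = 0 (Dirichlet) and u'(5/2) = -2 (Neumann). Define V = {v ∈ H^1(0, 5/2) : v(0) = 0}. Then [u' v]_0^5/2 = u'(5/2)·v(5/2) − u'(0)·0 = − 2·v(5/2).
Weak formulation: find u (satisfying any essential BC) such that ∫_0^5/2 u'(x) v'(x) dx = ∫_0^5/2 f v dx − 2·v(5/2) for all v ∈ V (Dirichlet at 0 absorbed into V; Neumann datum at x = 5/2 contributes the boundary term).
Substituting f(x) = 4*sin(2*π*x), the right-hand side is ∫_0^5/2 (4*sin(2*π*x)) v dx − 2·v(5/2).


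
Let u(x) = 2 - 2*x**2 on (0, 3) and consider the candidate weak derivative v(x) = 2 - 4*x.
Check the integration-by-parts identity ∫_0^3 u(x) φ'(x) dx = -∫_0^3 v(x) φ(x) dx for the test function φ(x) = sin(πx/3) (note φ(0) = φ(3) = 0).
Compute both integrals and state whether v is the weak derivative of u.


LHS = 36/π, RHS = 24/π. No, v is not the weak derivative of u.

u(x) = 2 - 2*x**2, classical derivative u'(x) = -4*x.
φ(x) = sin(πx/3), so φ'(x) = π*cos(π*x/3)/3.
Note φ(0) = φ(3) = 0, so the boundary term u·φ vanishes.
LHS = ∫_0^3 u(x) φ'(x) dx = ∫_0^3 (-2*π*x^2*cos(π*x/3)/3 + 2*π*cos(π*x/3)/3) dx. Term by term:
  ∫_0^3 2*π*cos(π*x/3)/3 dx = 0;  ∫_0^3 -2*π*x^2*cos(π*x/3)/3 dx = 36/π.
Sum: 0 + 36/π = 36/π.
So LHS = 36/π.
∫_0^3 v(x) φ(x) dx = ∫_0^3 (-4*x*sin(π*x/3) + 2*sin(π*x/3)) dx. Term by term:
  ∫_0^3 2*sin(π*x/3) dx = 12/π;  ∫_0^3 -4*x*sin(π*x/3) dx = -36/π.
Sum: 12/π − 36/π = -24/π.
So RHS = -∫_0^3 v(x) φ(x) dx = 24/π.
LHS − RHS = 12/π ≠ 0, so the identity fails.
(For a valid weak derivative the identity must hold for EVERY test function, in particular this one. The failure shows v is NOT the weak derivative of u.)
Correct weak derivative would be u'(x) = -4*x.


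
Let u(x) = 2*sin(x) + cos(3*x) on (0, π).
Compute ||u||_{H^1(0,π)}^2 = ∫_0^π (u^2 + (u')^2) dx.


||u||_{H^1(0,π)}^2 = 9*π

u'(x) = -3*sin(3*x) + 2*cos(x).
Expand u² and (u')² and integrate term by term on (0, π), using: for integers n ≥ 1, ∫_0^π sin²(nx) dx = ∫_0^π cos²(nx) dx = π/2; for n ≠ n', ∫_0^π sin(nx)sin(n'x) dx = ∫_0^π cos(nx)cos(n'x) dx = 0; and by product-to-sum, ∫_0^π sin(nx)cos(n'x) dx = ½∫_0^π [sin((n+n')x) + sin((n−n')x)] dx, which is 0 when n+n' is even and 2n/(n²−n'²) when n+n' is odd (it need not vanish on (0, π)).
  u² squared terms: (2)²·∫sin(x)² dx = 4·π/2 = 2*π;  (1)²·∫cos(3x)² dx = 1·π/2 = π/2.
  u² cross terms: 2·(2)·(1)·∫sin(x)·cos(3x) dx = 4·(0) = 0.
  So ∫_0^π u² dx = 2*π + π/2 + 0 = 5*π/2.
  (u')² squared terms: (-3)²·∫sin(3x)² dx = 9·π/2 = 9*π/2;  (2)²·∫cos(x)² dx = 4·π/2 = 2*π.
  (u')² cross terms: 2·(-3)·(2)·∫sin(3x)·cos(x) dx = -12·(0) = 0.
  So ∫_0^π (u')² dx = 9*π/2 + 2*π + 0 = 13*π/2.
||u||_{H^1}^2 = (5*π/2) + (13*π/2) = 9*π.


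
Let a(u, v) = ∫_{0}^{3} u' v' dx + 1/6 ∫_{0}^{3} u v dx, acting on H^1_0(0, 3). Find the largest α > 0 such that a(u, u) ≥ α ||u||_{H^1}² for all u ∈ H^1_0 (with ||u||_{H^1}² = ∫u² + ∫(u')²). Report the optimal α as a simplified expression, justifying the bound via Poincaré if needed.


α = (3/2 + π^2)/(9 + π^2)

Coercivity of a(·,·) on H^1_0(0, 3) means a(u, u) ≥ α ||u||_{H^1}² for every u ∈ H^1_0.
The interval has length L = 3, and Poincaré/coercivity depend only on L. Here a(u, u) = ∫(u')² + (1/6)·∫u².
Here 0 < c = 1/6 < 1. The condition a(u,u) ≥ α||u||_{H^1}² reads (1−α)∫(u')² ≥ (α−c)∫u². Any admissible α is ≤ 1 (rapidly oscillating u have ∫u²/∫(u')² → 0), and α = 1 would force 0 ≥ (1−c)∫u², impossible since c < 1; so 1−α > 0. By the sharp Poincaré inequality on H^1_0 of an interval of length L, ∫(u')² ≥ (π/L)²∫u² with equality for the first sine mode sin(π(x−x₀)/L) (x₀ the left endpoint), so the inequality holds for all u iff (1−α)(π/L)² ≥ α − c, i.e. α ≤ ((π/L)² + c)/((π/L)² + 1) = (1 + c(L/π)²)/(1 + (L/π)²). With (π/L)² = π^2/9 and c = 1/6, the largest admissible constant is α = ((π/L)² + c)/((π/L)² + 1).
Simplifying, α = (3/2 + π^2)/(9 + π^2).


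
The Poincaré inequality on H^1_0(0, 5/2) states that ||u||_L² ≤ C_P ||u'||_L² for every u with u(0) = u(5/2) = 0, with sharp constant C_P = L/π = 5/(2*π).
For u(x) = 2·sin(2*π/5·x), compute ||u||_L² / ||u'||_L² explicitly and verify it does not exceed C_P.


||u||_L² / ||u'||_L² = 5/(2*π) = C_P.

u(x) = 2·sin(2*π/5·x), so u'(x) = 4*π*cos(2*π*x/5)/5.
Writing u(x) = A·sin(kπx/L) with A = 2 and k = 1, use ∫_0^L sin²(kπx/L) dx = L/2 and ∫_0^L cos²(kπx/L) dx = L/2.
u² = 4·sin²(2*π/5·x) and (u')² = 16*π^2/25·cos²(2*π/5·x), and each of sin², cos² integrates to L/2 = 5/4 over (0, 5/2).
∫_0^5/2 u² dx = 5, so ||u||_L² = sqrt(5).
∫_0^5/2 (u')² dx = 4*π^2/5, so ||u'||_L² = 2*sqrt(5)*π/5.
Ratio ||u||_L² / ||u'||_L² = 5/(2*π).
Sharp Poincaré constant on H^1_0(0, 5/2) is C_P = L/π = 5/(2*π), achieved by sin(2*π/5·x).
This is the k = 1 eigenfunction (up to amplitude), so the ratio equals the sharp Poincaré constant exactly.


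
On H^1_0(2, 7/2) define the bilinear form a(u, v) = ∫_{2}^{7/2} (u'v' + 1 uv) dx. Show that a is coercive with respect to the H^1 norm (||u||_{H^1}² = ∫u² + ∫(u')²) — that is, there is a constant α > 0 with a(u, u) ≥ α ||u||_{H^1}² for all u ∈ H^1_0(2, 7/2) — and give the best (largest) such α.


α = 1

Coercivity of a(·,·) on H^1_0(2, 7/2) means a(u, u) ≥ α ||u||_{H^1}² for every u ∈ H^1_0.
The interval has length L = 3/2, and Poincaré/coercivity depend only on L. Here a(u, u) = ∫(u')² + (1)·∫u².
Here c = 1 ≥ 1, so a(u,u) = ∫(u')² + c∫u² ≥ ∫(u')² + ∫u² = ||u||_{H^1}², i.e. α = 1 works. No larger α is possible: a(u,u) ≥ α||u||_{H^1}² means (1−α)∫(u')² ≥ (α−c)∫u², and for the modes u_n = sin(nπ(x−x₀)/L) (x₀ the left endpoint) one has ∫u_n²/∫(u_n')² = (L/(nπ))² → 0, so a(u_n,u_n)/||u_n||_{H^1}² → 1. Hence the optimal constant is α = 1.
Therefore α = 1.


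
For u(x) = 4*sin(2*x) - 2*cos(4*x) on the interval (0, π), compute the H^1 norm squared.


||u||_{H^1(0,π)}^2 = 74*π

u'(x) = 8*sin(4*x) + 8*cos(2*x).
Expand u² and (u')² and integrate term by term on (0, π), using: for integers n ≥ 1, ∫_0^π sin²(nx) dx = ∫_0^π cos²(nx) dx = π/2; for n ≠ n', ∫_0^π sin(nx)sin(n'x) dx = ∫_0^π cos(nx)cos(n'x) dx = 0; and by product-to-sum, ∫_0^π sin(nx)cos(n'x) dx = ½∫_0^π [sin((n+n')x) + sin((n−n')x)] dx, which is 0 when n+n' is even and 2n/(n²−n'²) when n+n' is odd (it need not vanish on (0, π)).
  u² squared terms: (-2)²·∫cos(4x)² dx = 4·π/2 = 2*π;  (4)²·∫sin(2x)² dx = 16·π/2 = 8*π.
  u² cross terms: 2·(-2)·(4)·∫cos(4x)·sin(2x) dx = -16·(0) = 0.
  So ∫_0^π u² dx = 2*π + 8*π + 0 = 10*π.
  (u')² squared terms: (8)²·∫cos(2x)² dx = 64·π/2 = 32*π;  (8)²·∫sin(4x)² dx = 64·π/2 = 32*π.
  (u')² cross terms: 2·(8)·(8)·∫cos(2x)·sin(4x) dx = 128·(0) = 0.
  So ∫_0^π (u')² dx = 32*π + 32*π + 0 = 64*π.
||u||_{H^1}^2 = (10*π) + (64*π) = 74*π.


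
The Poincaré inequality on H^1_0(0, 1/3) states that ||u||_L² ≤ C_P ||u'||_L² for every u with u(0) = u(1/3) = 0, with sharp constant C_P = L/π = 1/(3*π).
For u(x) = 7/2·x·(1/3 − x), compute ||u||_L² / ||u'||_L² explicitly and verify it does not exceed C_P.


||u||_L² / ||u'||_L² = sqrt(10)/30 < C_P = 1/(3*π).

u(x) = 7/2·x·(1/3 − x), so u'(x) = 7/6 - 7*x.
u(x) = 7/2·x·(1/3 − x) vanishes at x = 0 and x = 1/3, so u ∈ H^1_0(0, 1/3). Differentiate via the product rule and integrate the resulting polynomials term by term.
  ∫_0^1/3 u² dx = ∫_0^1/3 (49*x^4/4 - 49*x^3/6 + 49*x^2/36) dx. Term by term:
    ∫_0^1/3 49*x^4/4 dx = 49/4860;  ∫_0^1/3 -49*x^3/6 dx = -49/1944;  ∫_0^1/3 49*x^2/36 dx = 49/2916.
  Sum: 49/4860 − 49/1944 + 49/2916 = 49/29160.
  ∫_0^1/3 (u')² dx = ∫_0^1/3 (49*x^2 - 49*x/3 + 49/36) dx. Term by term:
    ∫_0^1/3 49*x^2 dx = 49/81;  ∫_0^1/3 -49*x/3 dx = -49/54;  ∫_0^1/3 49/36 dx = 49/108.
  Sum: 49/81 − 49/54 + 49/108 = 49/324.
∫_0^1/3 u² dx = 49/29160, so ||u||_L² = 7*sqrt(10)/540.
∫_0^1/3 (u')² dx = 49/324, so ||u'||_L² = 7/18.
Ratio ||u||_L² / ||u'||_L² = sqrt(10)/30.
Sharp Poincaré constant on H^1_0(0, 1/3) is C_P = L/π = 1/(3*π), achieved by sin(3*π·x).
A polynomial bump cannot attain the sharp Poincaré constant (only the first sine eigenfunction does), so the ratio is strictly less than C_P, consistent with ||u||_L² ≤ C_P ||u'||_L².


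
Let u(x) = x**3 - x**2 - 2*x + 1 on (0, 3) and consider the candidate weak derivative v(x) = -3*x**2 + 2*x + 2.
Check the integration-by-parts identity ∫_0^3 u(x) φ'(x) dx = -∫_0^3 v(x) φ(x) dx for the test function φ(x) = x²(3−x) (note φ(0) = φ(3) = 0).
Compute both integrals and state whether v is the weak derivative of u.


LHS = -351/10, RHS = 351/10. No, v is not the weak derivative of u.

u(x) = x**3 - x**2 - 2*x + 1, classical derivative u'(x) = 3*x**2 - 2*x - 2.
φ(x) = x²(3−x), so φ'(x) = 3*x*(2 - x).
Note φ(0) = φ(3) = 0, so the boundary term u·φ vanishes.
LHS = ∫_0^3 u(x) φ'(x) dx = ∫_0^3 (-3*x^5 + 9*x^4 - 15*x^2 + 6*x) dx. Term by term:
  ∫_0^3 -3*x^5 dx = -729/2;  ∫_0^3 9*x^4 dx = 2187/5;  ∫_0^3 -15*x^2 dx = -135;
  ∫_0^3 6*x dx = 27.
Sum: -729/2 + 2187/5 − 135 + 27 = -351/10.
So LHS = -351/10.
∫_0^3 v(x) φ(x) dx = ∫_0^3 (3*x^5 - 11*x^4 + 4*x^3 + 6*x^2) dx. Term by term:
  ∫_0^3 3*x^5 dx = 729/2;  ∫_0^3 -11*x^4 dx = -2673/5;  ∫_0^3 4*x^3 dx = 81;
  ∫_0^3 6*x^2 dx = 54.
Sum: 729/2 − 2673/5 + 81 + 54 = -351/10.
So RHS = -∫_0^3 v(x) φ(x) dx = 351/10.
LHS − RHS = -351/5 ≠ 0, so the identity fails.
(For a valid weak derivative the identity must hold for EVERY test function, in particular this one. The failure shows v is NOT the weak derivative of u.)
Correct weak derivative would be u'(x) = 3*x**2 - 2*x - 2.


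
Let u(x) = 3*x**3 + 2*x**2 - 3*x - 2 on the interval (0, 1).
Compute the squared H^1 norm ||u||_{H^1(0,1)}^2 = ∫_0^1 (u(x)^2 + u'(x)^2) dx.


||u||_{H^1}^2 = 2452/105

The H^1 norm (squared) on an interval (0, L) is
  ||u||_{H^1}^2 = ∫_0^L u(x)^2 dx + ∫_0^L u'(x)^2 dx.
Compute u'(x) = 9*x**2 + 4*x - 3.
Then u(x)^2 = 9*x**6 + 12*x**5 - 14*x**4 - 24*x**3 + x**2 + 12*x + 4 and u'(x)^2 = 81*x**4 + 72*x**3 - 38*x**2 - 24*x + 9.
Integrate each monomial from 0 to 1 using ∫_0^1 c·x^n dx = c·1^(n+1)/(n+1):
  ∫_0^1 u(x)^2 dx = ∫_0^1 (9*x^6 + 12*x^5 - 14*x^4 - 24*x^3 + x^2 + 12*x + 4) dx. Term by term:
    ∫_0^1 9*x^6 dx = 9/7;  ∫_0^1 12*x^5 dx = 2;  ∫_0^1 -14*x^4 dx = -14/5;
    ∫_0^1 -24*x^3 dx = -6;  ∫_0^1 x^2 dx = 1/3;  ∫_0^1 12*x dx = 6;
    ∫_0^1 4 dx = 4.
  Sum: 9/7 + 2 − 14/5 − 6 + 1/3 + 6 + 4 = 506/105.
  ∫_0^1 u'(x)^2 dx = ∫_0^1 (81*x^4 + 72*x^3 - 38*x^2 - 24*x + 9) dx. Term by term:
    ∫_0^1 81*x^4 dx = 81/5;  ∫_0^1 72*x^3 dx = 18;  ∫_0^1 -38*x^2 dx = -38/3;
    ∫_0^1 -24*x dx = -12;  ∫_0^1 9 dx = 9.
  Sum: 81/5 + 18 − 38/3 − 12 + 9 = 278/15.
Adding: ||u||_{H^1}^2 = 506/105 + 278/15 = 2452/105.


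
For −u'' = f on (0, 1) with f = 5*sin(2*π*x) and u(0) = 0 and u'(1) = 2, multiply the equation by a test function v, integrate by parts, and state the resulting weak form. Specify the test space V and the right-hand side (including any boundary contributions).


V = {v ∈ H^1(0, 1) : v(0) = 0} (test functions vanish at x = 0 where u is specified); weak form: ∫_0^1 u'v' dx = ∫_0^1 (5*sin(2*π*x)) v dx + 2·v(1) for all v ∈ V.

Multiply both sides by a test function v and integrate from 0 to 1:
  ∫_0^1 −u''(x) v(x) dx = ∫_0^1 f(x) v(x) dx.
Integrate the LHS by parts once:
  ∫_0^1 −u'' v dx = −[u'(x) v(x)]_0^1 + ∫_0^1 u'(x) v'(x) dx.
Thus ∫_0^1 u'(x) v'(x) dx = ∫_0^1 f(x) v(x) dx + [u'(x) v(x)]_0^1.
Choose V so that boundary terms are either known or forced to vanish.
Mixed BC: u(0) = 0 (Dirichlet) and u'(1) = 2 (Neumann). Define V = {v ∈ H^1(0, 1) : v(0) = 0}. Then [u' v]_0^1 = u'(1)·v(1) − u'(0)·0 = 2·v(1).
Weak formulation: find u (satisfying any essential BC) such that ∫_0^1 u'(x) v'(x) dx = ∫_0^1 f v dx + 2·v(1) for all v ∈ V (Dirichlet at 0 absorbed into V; Neumann datum at x = 1 contributes the boundary term).
Substituting f(x) = 5*sin(2*π*x), the right-hand side is ∫_0^1 (5*sin(2*π*x)) v dx + 2·v(1).


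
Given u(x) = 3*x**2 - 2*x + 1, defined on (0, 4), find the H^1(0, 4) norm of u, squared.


||u||_{H^1}^2 = 27788/15

The H^1 norm (squared) on an interval (0, L) is
  ||u||_{H^1}^2 = ∫_0^L u(x)^2 dx + ∫_0^L u'(x)^2 dx.
Compute u'(x) = 6*x - 2.
Then u(x)^2 = 9*x**4 - 12*x**3 + 10*x**2 - 4*x + 1 and u'(x)^2 = 36*x**2 - 24*x + 4.
Integrate each monomial from 0 to 4 using ∫_0^4 c·x^n dx = c·4^(n+1)/(n+1):
  ∫_0^4 u(x)^2 dx = ∫_0^4 (9*x^4 - 12*x^3 + 10*x^2 - 4*x + 1) dx. Term by term:
    ∫_0^4 9*x^4 dx = 9216/5;  ∫_0^4 -12*x^3 dx = -768;  ∫_0^4 10*x^2 dx = 640/3;
    ∫_0^4 -4*x dx = -32;  ∫_0^4 1 dx = 4.
  Sum: 9216/5 − 768 + 640/3 − 32 + 4 = 18908/15.
  ∫_0^4 u'(x)^2 dx = ∫_0^4 (36*x^2 - 24*x + 4) dx. Term by term:
    ∫_0^4 36*x^2 dx = 768;  ∫_0^4 -24*x dx = -192;  ∫_0^4 4 dx = 16.
  Sum: 768 − 192 + 16 = 592.
Adding: ||u||_{H^1}^2 = 18908/15 + 592 = 27788/15.
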